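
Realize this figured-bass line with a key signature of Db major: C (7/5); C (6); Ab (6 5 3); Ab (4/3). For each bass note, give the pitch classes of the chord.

C (7/5/3): C, Eb, Gb, Bb.
C (6/3): C, Eb, Ab.
Ab (6/5/3): Ab, C, Eb, F.
Ab (6/4/3): Ab, C, Db, F.

C, Eb, Gb, Bb | C, Eb, Ab | Ab, C, Eb, F | Ab, C, Db, F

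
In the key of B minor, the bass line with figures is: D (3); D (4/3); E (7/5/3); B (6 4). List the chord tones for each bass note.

D, F#, A | D, F#, G, B | E, G, B, D | B, E, G

D (5/3): D, F#, A.
D (6/4/3): D, F#, G, B.
E (7/5/3): E, G, B, D.
B (6/4): B, E, G.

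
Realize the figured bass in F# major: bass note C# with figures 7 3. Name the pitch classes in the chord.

C#, E#, G#, B

The written figures 7 3 are shorthand for 7/5/3: the 5 is implied.
A third above C# in this key is E#.
A fifth above C# in this key is G#.
A seventh above C# in this key is B.
Together with the bass C#, this spells C# dominant seventh in root position.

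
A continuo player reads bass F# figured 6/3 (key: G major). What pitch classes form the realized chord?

A third above F# in this key is A.
A sixth above F# in this key is D.
Together with the bass F#, this spells D major in first inversion.

F#, A, D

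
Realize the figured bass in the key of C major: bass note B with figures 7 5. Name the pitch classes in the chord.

The written figures 7 5 are shorthand for 7/5/3: the 3 is implied.
A third above B in this key is D.
A fifth above B in this key is F.
A seventh above B in this key is A.
Together with the bass B, this spells B half-diminished seventh in root position.

B, D, F, A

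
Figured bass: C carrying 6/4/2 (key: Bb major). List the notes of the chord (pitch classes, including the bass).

A second above C in this key is D.
A fourth above C in this key is F.
A sixth above C in this key is A.
Together with the bass C, this spells D minor seventh in third inversion.

C, D, F, A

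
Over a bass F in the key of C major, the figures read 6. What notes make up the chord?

F, A, D

The written figures 6 are shorthand for 6/3: the 3 is implied.
A third above F in this key is A.
A sixth above F in this key is D.
Together with the bass F, this spells D minor in first inversion.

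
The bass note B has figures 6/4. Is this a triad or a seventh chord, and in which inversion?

Intervals of 6/4 above the bass form a triad; the bass is the fifth, so this is second inversion.

triad, second inversion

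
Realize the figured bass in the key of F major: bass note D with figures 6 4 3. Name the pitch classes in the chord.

A third above D in this key is F.
A fourth above D in this key is G.
A sixth above D in this key is Bb.
Together with the bass D, this spells G minor seventh in second inversion.

D, F, G, Bb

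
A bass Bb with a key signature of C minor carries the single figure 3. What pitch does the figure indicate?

D

Counting 2 letter steps above Bb lands on D; in C minor, that letter is D.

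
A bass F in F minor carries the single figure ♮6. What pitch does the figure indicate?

Counting 5 letter steps above F lands on D; in F minor, that letter is Db.
The ♮6 figure makes it natural, giving D.

D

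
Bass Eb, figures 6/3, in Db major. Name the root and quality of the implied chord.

C diminished

The figures 6/3 indicate a triad in first inversion.
In first inversion the root lies a sixth above the bass: a sixth above Eb in Db major is C.
The chord tones are Eb, Gb, C, giving C diminished.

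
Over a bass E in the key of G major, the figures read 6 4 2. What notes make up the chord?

A second above E in this key is F#.
A fourth above E in this key is A.
A sixth above E in this key is C.
Together with the bass E, this spells F# half-diminished seventh in third inversion.

E, F#, A, C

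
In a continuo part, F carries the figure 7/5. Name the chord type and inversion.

seventh chord, root position

7/5 is shorthand for 7/5/3.
Intervals of 7/5/3 above the bass form a seventh chord; the bass is the root, so this is root position.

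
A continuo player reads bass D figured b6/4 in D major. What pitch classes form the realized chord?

D, G, Bb

A fourth above D in this key is G.
A sixth above D in this key is B, lowered to Bb by the flat.
Together with the bass D, this spells G minor in second inversion.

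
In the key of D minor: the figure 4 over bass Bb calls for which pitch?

E

Counting 3 letter steps above Bb lands on E; in D minor, that letter is E.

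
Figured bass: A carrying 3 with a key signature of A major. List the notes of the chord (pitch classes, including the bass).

The written figures 3 are shorthand for 5/3: the 5 is implied.
A third above A in this key is C#.
A fifth above A in this key is E.
Together with the bass A, this spells A major in root position.

A, C#, E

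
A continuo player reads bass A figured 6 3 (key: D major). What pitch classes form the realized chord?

A third above A in this key is C#.
A sixth above A in this key is F#.
Together with the bass A, this spells F# minor in first inversion.

A, C#, F#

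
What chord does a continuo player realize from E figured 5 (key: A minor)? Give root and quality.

E minor

The figures 5 indicate a triad in root position.
In root position the bass is the root, so the root is E.
The chord tones are E, G, B, giving E minor.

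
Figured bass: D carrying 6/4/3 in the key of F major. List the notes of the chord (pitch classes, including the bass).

A third above D in this key is F.
A fourth above D in this key is G.
A sixth above D in this key is Bb.
Together with the bass D, this spells G minor seventh in second inversion.

D, F, G, Bb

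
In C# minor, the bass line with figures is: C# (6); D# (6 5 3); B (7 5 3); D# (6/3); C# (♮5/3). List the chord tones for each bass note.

C# (6/3): C#, E, A.
D# (6/5/3): D#, F#, A, B.
B (7/5/3): B, D#, F#, A.
D# (6/3): D#, F#, B.
C# (♮5/3): C#, E, G.

C#, E, A | D#, F#, A, B | B, D#, F#, A | D#, F#, B | C#, E, G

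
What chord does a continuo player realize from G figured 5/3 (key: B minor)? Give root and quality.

G major

The figures 5/3 indicate a triad in root position.
In root position the bass is the root, so the root is G.
The chord tones are G, B, D, giving G major.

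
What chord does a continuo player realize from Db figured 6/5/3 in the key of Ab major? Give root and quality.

Bb minor seventh

The figures 6/5/3 indicate a seventh chord in first inversion.
In first inversion the root lies a sixth above the bass: a sixth above Db in Ab major is Bb.
The chord tones are Db, F, Ab, Bb, giving Bb minor seventh.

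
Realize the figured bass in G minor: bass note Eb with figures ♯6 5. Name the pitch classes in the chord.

Eb, G, Bb, C#

The written figures ♯6 5 are shorthand for 6/5/3: the 3 is implied.
A third above Eb in this key is G.
A fifth above Eb in this key is Bb.
A sixth above Eb in this key is C, raised to C# by the sharp.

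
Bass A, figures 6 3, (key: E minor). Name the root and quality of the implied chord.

The figures 6 3 indicate a triad in first inversion.
In first inversion the root lies a sixth above the bass: a sixth above A in E minor is F#.
The chord tones are A, C, F#, giving F# diminished.

F# diminished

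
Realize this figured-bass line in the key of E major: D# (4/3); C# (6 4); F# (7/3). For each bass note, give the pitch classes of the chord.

D# (6/4/3): D#, F#, G#, B.
C# (6/4): C#, F#, A.
F# (7/5/3): F#, A, C#, E.

D#, F#, G#, B | C#, F#, A | F#, A, C#, E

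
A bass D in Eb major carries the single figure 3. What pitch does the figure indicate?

F

Counting 2 letter steps above D lands on F; in Eb major, that letter is F.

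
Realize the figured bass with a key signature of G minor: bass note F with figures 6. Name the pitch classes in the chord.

F, A, D

The written figures 6 are shorthand for 6/3: the 3 is implied.
A third above F in this key is A.
A sixth above F in this key is D.
Together with the bass F, this spells D minor in first inversion.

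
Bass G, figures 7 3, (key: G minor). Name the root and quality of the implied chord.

G minor seventh

The figures 7 3 indicate a seventh chord in root position.
In root position the bass is the root, so the root is G.
The chord tones are G, Bb, D, F, giving G minor seventh.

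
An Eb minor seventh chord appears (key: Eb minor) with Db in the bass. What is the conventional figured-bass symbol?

4/2

Db is the seventh of Eb minor seventh, so the chord is in third inversion.
A seventh chord in third inversion is figured 6/4/2, conventionally abbreviated 4/2.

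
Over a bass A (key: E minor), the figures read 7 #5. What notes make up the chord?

A, C, E#, G

The written figures 7 #5 are shorthand for 7/5/3: the 3 is implied.
A third above A in this key is C.
A fifth above A in this key is E, raised to E# by the sharp.
A seventh above A in this key is G.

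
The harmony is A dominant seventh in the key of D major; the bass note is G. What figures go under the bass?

4/2

G is the seventh of A dominant seventh, so the chord is in third inversion.
A seventh chord in third inversion is figured 6/4/2, conventionally abbreviated 4/2.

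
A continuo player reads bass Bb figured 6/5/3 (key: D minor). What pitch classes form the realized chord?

A third above Bb in this key is D.
A fifth above Bb in this key is F.
A sixth above Bb in this key is G.
Together with the bass Bb, this spells G minor seventh in first inversion.

Bb, D, F, G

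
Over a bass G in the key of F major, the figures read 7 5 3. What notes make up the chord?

G, Bb, D, F

A third above G in this key is Bb.
A fifth above G in this key is D.
A seventh above G in this key is F.
Together with the bass G, this spells G minor seventh in root position.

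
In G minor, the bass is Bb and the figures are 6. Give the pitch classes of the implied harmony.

The written figures 6 are shorthand for 6/3: the 3 is implied.
A third above Bb in this key is D.
A sixth above Bb in this key is G.
Together with the bass Bb, this spells G minor in first inversion.

Bb, D, G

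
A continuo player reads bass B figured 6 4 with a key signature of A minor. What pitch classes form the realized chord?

A fourth above B in this key is E.
A sixth above B in this key is G.
Together with the bass B, this spells E minor in second inversion.

B, E, G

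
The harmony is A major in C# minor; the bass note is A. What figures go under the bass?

no figures

A is the root of A major, so the chord is in root position.
A triad in root position is figured 5/3, conventionally abbreviated (no figures — root-position triad).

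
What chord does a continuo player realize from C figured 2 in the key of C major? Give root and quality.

The figures 2 indicate a seventh chord in third inversion.
In third inversion the root lies a second above the bass: a second above C in C major is D.
The chord tones are C, D, F, A, giving D minor seventh.

D minor seventh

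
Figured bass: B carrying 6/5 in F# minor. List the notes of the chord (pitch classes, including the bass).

The written figures 6/5 are shorthand for 6/5/3: the 3 is implied.
A third above B in this key is D.
A fifth above B in this key is F#.
A sixth above B in this key is G#.
Together with the bass B, this spells G# half-diminished seventh in first inversion.

B, D, F#, G#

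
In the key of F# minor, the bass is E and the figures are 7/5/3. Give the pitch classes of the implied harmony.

A third above E in this key is G#.
A fifth above E in this key is B.
A seventh above E in this key is D.
Together with the bass E, this spells E dominant seventh in root position.

E, G#, B, D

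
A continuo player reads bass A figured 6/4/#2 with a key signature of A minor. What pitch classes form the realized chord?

A, B#, D, F

A second above A in this key is B, raised to B# by the sharp.
A fourth above A in this key is D.
A sixth above A in this key is F.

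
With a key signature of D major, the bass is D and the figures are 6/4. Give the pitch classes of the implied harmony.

D, G, B

A fourth above D in this key is G.
A sixth above D in this key is B.
Together with the bass D, this spells G major in second inversion.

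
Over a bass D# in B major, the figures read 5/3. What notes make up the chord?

A third above D# in this key is F#.
A fifth above D# in this key is A#.
Together with the bass D#, this spells D# minor in root position.

D#, F#, A#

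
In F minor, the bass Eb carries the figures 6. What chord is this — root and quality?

The figures 6 indicate a triad in first inversion.
In first inversion the root lies a sixth above the bass: a sixth above Eb in F minor is C.
The chord tones are Eb, G, C, giving C minor.

C minor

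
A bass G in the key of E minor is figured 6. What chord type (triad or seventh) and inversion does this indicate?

triad, first inversion

6 is shorthand for 6/3.
Intervals of 6/3 above the bass form a triad; the bass is the third, so this is first inversion.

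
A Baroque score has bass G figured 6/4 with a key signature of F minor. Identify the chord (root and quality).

The figures 6/4 indicate a triad in second inversion.
In second inversion the root lies a fourth above the bass: a fourth above G in F minor is C.
The chord tones are G, C, Eb, giving C minor.

C minor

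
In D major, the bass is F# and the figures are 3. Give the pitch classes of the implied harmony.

The written figures 3 are shorthand for 5/3: the 5 is implied.
A third above F# in this key is A.
A fifth above F# in this key is C#.
Together with the bass F#, this spells F# minor in root position.

F#, A, C#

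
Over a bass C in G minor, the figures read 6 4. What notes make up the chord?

A fourth above C in this key is F.
A sixth above C in this key is A.
Together with the bass C, this spells F major in second inversion.

C, F, A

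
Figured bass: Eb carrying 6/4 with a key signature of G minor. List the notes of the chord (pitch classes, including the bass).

A fourth above Eb in this key is A.
A sixth above Eb in this key is C.
Together with the bass Eb, this spells A diminished in second inversion.

Eb, A, C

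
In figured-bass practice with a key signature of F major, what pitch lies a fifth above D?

Counting 4 letter steps above D lands on A; in F major, that letter is A.

A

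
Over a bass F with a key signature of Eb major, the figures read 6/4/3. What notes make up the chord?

A third above F in this key is Ab.
A fourth above F in this key is Bb.
A sixth above F in this key is D.
Together with the bass F, this spells Bb dominant seventh in second inversion.

F, Ab, Bb, D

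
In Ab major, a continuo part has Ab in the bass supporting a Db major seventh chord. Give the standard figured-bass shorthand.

Ab is the fifth of Db major seventh, so the chord is in second inversion.
A seventh chord in second inversion is figured 6/4/3, conventionally abbreviated 4/3.

4/3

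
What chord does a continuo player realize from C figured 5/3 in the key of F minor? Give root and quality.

The figures 5/3 indicate a triad in root position.
In root position the bass is the root, so the root is C.
The chord tones are C, Eb, G, giving C minor.

C minor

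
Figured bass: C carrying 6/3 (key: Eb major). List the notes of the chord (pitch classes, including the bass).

C, Eb, Ab

A third above C in this key is Eb.
A sixth above C in this key is Ab.
Together with the bass C, this spells Ab major in first inversion.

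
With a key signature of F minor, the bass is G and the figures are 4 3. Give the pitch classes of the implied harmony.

The written figures 4 3 are shorthand for 6/4/3: the 6 is implied.
A third above G in this key is Bb.
A fourth above G in this key is C.
A sixth above G in this key is Eb.
Together with the bass G, this spells C minor seventh in second inversion.

G, Bb, C, Eb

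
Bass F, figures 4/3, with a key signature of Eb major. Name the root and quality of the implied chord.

Bb dominant seventh

The figures 4/3 indicate a seventh chord in second inversion.
In second inversion the root lies a fourth above the bass: a fourth above F in Eb major is Bb.
The chord tones are F, Ab, Bb, D, giving Bb dominant seventh.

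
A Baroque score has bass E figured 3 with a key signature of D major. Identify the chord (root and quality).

The figures 3 indicate a triad in root position.
In root position the bass is the root, so the root is E.
The chord tones are E, G, B, giving E minor.

E minor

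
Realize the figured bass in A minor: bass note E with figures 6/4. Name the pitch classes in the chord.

A fourth above E in this key is A.
A sixth above E in this key is C.
Together with the bass E, this spells A minor in second inversion.

E, A, C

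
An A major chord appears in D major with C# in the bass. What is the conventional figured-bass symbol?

C# is the third of A major, so the chord is in first inversion.
A triad in first inversion is figured 6/3, conventionally abbreviated 6.

6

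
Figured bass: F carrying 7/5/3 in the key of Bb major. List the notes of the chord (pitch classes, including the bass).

F, A, C, Eb

A third above F in this key is A.
A fifth above F in this key is C.
A seventh above F in this key is Eb.
Together with the bass F, this spells F dominant seventh in root position.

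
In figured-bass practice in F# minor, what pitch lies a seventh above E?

Counting 6 letter steps above E lands on D; in F# minor, that letter is D.

D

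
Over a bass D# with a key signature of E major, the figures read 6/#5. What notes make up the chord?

The written figures 6/#5 are shorthand for 6/5/3: the 3 is implied.
A third above D# in this key is F#.
A fifth above D# in this key is A, raised to A# by the sharp.
A sixth above D# in this key is B.
Together with the bass D#, this spells B major seventh in first inversion.

D#, F#, A#, B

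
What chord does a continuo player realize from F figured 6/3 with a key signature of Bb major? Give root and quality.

The figures 6/3 indicate a triad in first inversion.
In first inversion the root lies a sixth above the bass: a sixth above F in Bb major is D.
The chord tones are F, A, D, giving D minor.

D minor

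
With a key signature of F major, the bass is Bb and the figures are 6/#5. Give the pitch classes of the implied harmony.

Bb, D, F#, G

The written figures 6/#5 are shorthand for 6/5/3: the 3 is implied.
A third above Bb in this key is D.
A fifth above Bb in this key is F, raised to F# by the sharp.
A sixth above Bb in this key is G.
Together with the bass Bb, this spells G minor-major seventh in first inversion.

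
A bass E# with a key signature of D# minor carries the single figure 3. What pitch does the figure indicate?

G#

Counting 2 letter steps above E# lands on G; in D# minor, that letter is G#.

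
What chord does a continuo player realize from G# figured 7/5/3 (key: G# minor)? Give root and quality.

The figures 7/5/3 indicate a seventh chord in root position.
In root position the bass is the root, so the root is G#.
The chord tones are G#, B, D#, F#, giving G# minor seventh.

G# minor seventh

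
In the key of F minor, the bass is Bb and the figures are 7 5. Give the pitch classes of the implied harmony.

Bb, Db, F, Ab

The written figures 7 5 are shorthand for 7/5/3: the 3 is implied.
A third above Bb in this key is Db.
A fifth above Bb in this key is F.
A seventh above Bb in this key is Ab.
Together with the bass Bb, this spells Bb minor seventh in root position.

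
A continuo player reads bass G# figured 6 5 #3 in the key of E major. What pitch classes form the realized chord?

A third above G# in this key is B, raised to B# by the sharp.
A fifth above G# in this key is D#.
A sixth above G# in this key is E.
Together with the bass G#, this spells E augmented major seventh in first inversion.

G#, B#, D#, E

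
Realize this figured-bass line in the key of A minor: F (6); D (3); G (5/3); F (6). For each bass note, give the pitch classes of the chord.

F (6/3): F, A, D.
D (5/3): D, F, A.
G (5/3): G, B, D.
F (6/3): F, A, D.

F, A, D | D, F, A | G, B, D | F, A, D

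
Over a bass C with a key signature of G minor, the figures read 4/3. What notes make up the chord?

The written figures 4/3 are shorthand for 6/4/3: the 6 is implied.
A third above C in this key is Eb.
A fourth above C in this key is F.
A sixth above C in this key is A.
Together with the bass C, this spells F dominant seventh in second inversion.

C, Eb, F, A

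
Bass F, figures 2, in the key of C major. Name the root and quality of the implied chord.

G dominant seventh

The figures 2 indicate a seventh chord in third inversion.
In third inversion the root lies a second above the bass: a second above F in C major is G.
The chord tones are F, G, B, D, giving G dominant seventh.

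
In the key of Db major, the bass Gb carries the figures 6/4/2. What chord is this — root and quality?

Ab dominant seventh

The figures 6/4/2 indicate a seventh chord in third inversion.
In third inversion the root lies a second above the bass: a second above Gb in Db major is Ab.
The chord tones are Gb, Ab, C, Eb, giving Ab dominant seventh.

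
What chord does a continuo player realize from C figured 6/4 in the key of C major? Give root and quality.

F major

The figures 6/4 indicate a triad in second inversion.
In second inversion the root lies a fourth above the bass: a fourth above C in C major is F.
The chord tones are C, F, A, giving F major.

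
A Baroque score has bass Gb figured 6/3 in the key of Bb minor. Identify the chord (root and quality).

Eb minor

The figures 6/3 indicate a triad in first inversion.
In first inversion the root lies a sixth above the bass: a sixth above Gb in Bb minor is Eb.
The chord tones are Gb, Bb, Eb, giving Eb minor.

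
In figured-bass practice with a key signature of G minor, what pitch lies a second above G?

A

Counting 1 letter step above G lands on A; in G minor, that letter is A.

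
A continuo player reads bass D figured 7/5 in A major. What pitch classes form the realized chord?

D, F#, A, C#

The written figures 7/5 are shorthand for 7/5/3: the 3 is implied.
A third above D in this key is F#.
A fifth above D in this key is A.
A seventh above D in this key is C#.
Together with the bass D, this spells D major seventh in root position.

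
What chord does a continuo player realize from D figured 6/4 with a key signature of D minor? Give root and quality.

The figures 6/4 indicate a triad in second inversion.
In second inversion the root lies a fourth above the bass: a fourth above D in D minor is G.
The chord tones are D, G, Bb, giving G minor.

G minor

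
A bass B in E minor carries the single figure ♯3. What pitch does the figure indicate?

D#

Counting 2 letter steps above B lands on D; in E minor, that letter is D.
The #3 figure raises it a semitone, giving D#.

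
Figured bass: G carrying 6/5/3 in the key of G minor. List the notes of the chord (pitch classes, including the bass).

G, Bb, D, Eb

A third above G in this key is Bb.
A fifth above G in this key is D.
A sixth above G in this key is Eb.
Together with the bass G, this spells Eb major seventh in first inversion.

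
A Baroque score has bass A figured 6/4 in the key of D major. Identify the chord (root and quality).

The figures 6/4 indicate a triad in second inversion.
In second inversion the root lies a fourth above the bass: a fourth above A in D major is D.
The chord tones are A, D, F#, giving D major.

D major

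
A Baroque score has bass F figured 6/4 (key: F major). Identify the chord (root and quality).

Bb major

The figures 6/4 indicate a triad in second inversion.
In second inversion the root lies a fourth above the bass: a fourth above F in F major is Bb.
The chord tones are F, Bb, D, giving Bb major.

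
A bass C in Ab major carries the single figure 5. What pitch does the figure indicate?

Counting 4 letter steps above C lands on G; in Ab major, that letter is G.

G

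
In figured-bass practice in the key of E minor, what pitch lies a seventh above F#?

Counting 6 letter steps above F# lands on E; in E minor, that letter is E.

E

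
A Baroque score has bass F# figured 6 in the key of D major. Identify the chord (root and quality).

D major

The figures 6 indicate a triad in first inversion.
In first inversion the root lies a sixth above the bass: a sixth above F# in D major is D.
The chord tones are F#, A, D, giving D major.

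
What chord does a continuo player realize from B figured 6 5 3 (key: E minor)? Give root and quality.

The figures 6 5 3 indicate a seventh chord in first inversion.
In first inversion the root lies a sixth above the bass: a sixth above B in E minor is G.
The chord tones are B, D, F#, G, giving G major seventh.

G major seventh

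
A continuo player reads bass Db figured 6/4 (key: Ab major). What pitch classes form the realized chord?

A fourth above Db in this key is G.
A sixth above Db in this key is Bb.
Together with the bass Db, this spells G diminished in second inversion.

Db, G, Bb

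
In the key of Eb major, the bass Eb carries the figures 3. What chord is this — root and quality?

The figures 3 indicate a triad in root position.
In root position the bass is the root, so the root is Eb.
The chord tones are Eb, G, Bb, giving Eb major.

Eb major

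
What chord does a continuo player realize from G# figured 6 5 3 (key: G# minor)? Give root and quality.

E major seventh

The figures 6 5 3 indicate a seventh chord in first inversion.
In first inversion the root lies a sixth above the bass: a sixth above G# in G# minor is E.
The chord tones are G#, B, D#, E, giving E major seventh.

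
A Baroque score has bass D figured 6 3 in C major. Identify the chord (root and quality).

The figures 6 3 indicate a triad in first inversion.
In first inversion the root lies a sixth above the bass: a sixth above D in C major is B.
The chord tones are D, F, B, giving B diminished.

B diminished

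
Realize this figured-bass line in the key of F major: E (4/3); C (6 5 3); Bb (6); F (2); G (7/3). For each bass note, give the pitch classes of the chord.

E (6/4/3): E, G, A, C.
C (6/5/3): C, E, G, A.
Bb (6/3): Bb, D, G.
F (6/4/2): F, G, Bb, D.
G (7/5/3): G, Bb, D, F.

E, G, A, C | C, E, G, A | Bb, D, G | F, G, Bb, D | G, Bb, D, F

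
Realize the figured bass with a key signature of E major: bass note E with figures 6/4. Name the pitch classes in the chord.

E, A, C#

A fourth above E in this key is A.
A sixth above E in this key is C#.
Together with the bass E, this spells A major in second inversion.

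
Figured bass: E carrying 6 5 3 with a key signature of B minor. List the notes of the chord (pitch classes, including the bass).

A third above E in this key is G.
A fifth above E in this key is B.
A sixth above E in this key is C#.
Together with the bass E, this spells C# half-diminished seventh in first inversion.

E, G, B, C#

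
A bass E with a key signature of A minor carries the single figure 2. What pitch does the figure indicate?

Counting 1 letter step above E lands on F; in A minor, that letter is F.

F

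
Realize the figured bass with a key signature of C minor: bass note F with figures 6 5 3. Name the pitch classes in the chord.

A third above F in this key is Ab.
A fifth above F in this key is C.
A sixth above F in this key is D.
Together with the bass F, this spells D half-diminished seventh in first inversion.

F, Ab, C, D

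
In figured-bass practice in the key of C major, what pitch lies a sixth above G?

Counting 5 letter steps above G lands on E; in C major, that letter is E.

E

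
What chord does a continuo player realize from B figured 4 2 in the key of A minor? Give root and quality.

C major seventh

The figures 4 2 indicate a seventh chord in third inversion.
In third inversion the root lies a second above the bass: a second above B in A minor is C.
The chord tones are B, C, E, G, giving C major seventh.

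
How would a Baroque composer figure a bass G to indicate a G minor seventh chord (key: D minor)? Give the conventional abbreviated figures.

G is the root of G minor seventh, so the chord is in root position.
A seventh chord in root position is figured 7/5/3, conventionally abbreviated 7.

7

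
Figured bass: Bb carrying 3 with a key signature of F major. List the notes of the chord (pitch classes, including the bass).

Bb, D, F

The written figures 3 are shorthand for 5/3: the 5 is implied.
A third above Bb in this key is D.
A fifth above Bb in this key is F.
Together with the bass Bb, this spells Bb major in root position.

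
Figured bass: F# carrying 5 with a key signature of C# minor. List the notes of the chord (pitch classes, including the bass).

The written figures 5 are shorthand for 5/3: the 3 is implied.
A third above F# in this key is A.
A fifth above F# in this key is C#.
Together with the bass F#, this spells F# minor in root position.

F#, A, C#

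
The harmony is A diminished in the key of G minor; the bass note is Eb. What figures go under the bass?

6/4

Eb is the fifth of A diminished, so the chord is in second inversion.
A triad in second inversion is figured 6/4, conventionally abbreviated 6/4.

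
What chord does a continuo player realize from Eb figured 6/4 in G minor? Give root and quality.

A diminished

The figures 6/4 indicate a triad in second inversion.
In second inversion the root lies a fourth above the bass: a fourth above Eb in G minor is A.
The chord tones are Eb, A, C, giving A diminished.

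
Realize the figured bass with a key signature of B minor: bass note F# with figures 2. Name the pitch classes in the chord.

F#, G, B, D

The written figures 2 are shorthand for 6/4/2: the 6/4 are implied.
A second above F# in this key is G.
A fourth above F# in this key is B.
A sixth above F# in this key is D.
Together with the bass F#, this spells G major seventh in third inversion.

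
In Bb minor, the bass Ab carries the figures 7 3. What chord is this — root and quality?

The figures 7 3 indicate a seventh chord in root position.
In root position the bass is the root, so the root is Ab.
The chord tones are Ab, C, Eb, Gb, giving Ab dominant seventh.

Ab dominant seventh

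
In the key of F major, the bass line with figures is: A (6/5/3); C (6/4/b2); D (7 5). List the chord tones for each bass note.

A, C, E, F | C, Db, F, A | D, F, A, C

A (6/5/3): A, C, E, F.
C (6/4/b2): C, Db, F, A.
D (7/5/3): D, F, A, C.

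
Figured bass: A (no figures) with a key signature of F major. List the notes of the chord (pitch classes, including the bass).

A, C, E

An unfigured bass implies 5/3.
A third above A in this key is C.
A fifth above A in this key is E.
Together with the bass A, this spells A minor in root position.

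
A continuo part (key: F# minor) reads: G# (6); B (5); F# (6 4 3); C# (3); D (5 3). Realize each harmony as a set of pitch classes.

G# (6/3): G#, B, E.
B (5/3): B, D, F#.
F# (6/4/3): F#, A, B, D.
C# (5/3): C#, E, G#.
D (5/3): D, F#, A.

G#, B, E | B, D, F# | F#, A, B, D | C#, E, G# | D, F#, A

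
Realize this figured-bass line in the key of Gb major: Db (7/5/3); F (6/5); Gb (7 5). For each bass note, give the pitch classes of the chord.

Db (7/5/3): Db, F, Ab, Cb.
F (6/5/3): F, Ab, Cb, Db.
Gb (7/5/3): Gb, Bb, Db, F.

Db, F, Ab, Cb | F, Ab, Cb, Db | Gb, Bb, Db, F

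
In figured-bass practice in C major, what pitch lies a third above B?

D

Counting 2 letter steps above B lands on D; in C major, that letter is D.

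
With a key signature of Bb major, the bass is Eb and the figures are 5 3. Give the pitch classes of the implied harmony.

A third above Eb in this key is G.
A fifth above Eb in this key is Bb.
Together with the bass Eb, this spells Eb major in root position.

Eb, G, Bb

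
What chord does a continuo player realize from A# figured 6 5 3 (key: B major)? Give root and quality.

The figures 6 5 3 indicate a seventh chord in first inversion.
In first inversion the root lies a sixth above the bass: a sixth above A# in B major is F#.
The chord tones are A#, C#, E, F#, giving F# dominant seventh.

F# dominant seventh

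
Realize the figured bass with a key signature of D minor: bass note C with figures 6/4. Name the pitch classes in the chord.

A fourth above C in this key is F.
A sixth above C in this key is A.
Together with the bass C, this spells F major in second inversion.

C, F, A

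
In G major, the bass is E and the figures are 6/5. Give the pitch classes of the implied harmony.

The written figures 6/5 are shorthand for 6/5/3: the 3 is implied.
A third above E in this key is G.
A fifth above E in this key is B.
A sixth above E in this key is C.
Together with the bass E, this spells C major seventh in first inversion.

E, G, B, C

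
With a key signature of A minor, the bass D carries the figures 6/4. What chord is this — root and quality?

The figures 6/4 indicate a triad in second inversion.
In second inversion the root lies a fourth above the bass: a fourth above D in A minor is G.
The chord tones are D, G, B, giving G major.

G major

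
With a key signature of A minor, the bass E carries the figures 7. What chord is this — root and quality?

The figures 7 indicate a seventh chord in root position.
In root position the bass is the root, so the root is E.
The chord tones are E, G, B, D, giving E minor seventh.

E minor seventh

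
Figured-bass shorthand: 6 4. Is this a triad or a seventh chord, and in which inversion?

triad, second inversion

Intervals of 6/4 above the bass form a triad; the bass is the fifth, so this is second inversion.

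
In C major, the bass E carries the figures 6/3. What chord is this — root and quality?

The figures 6/3 indicate a triad in first inversion.
In first inversion the root lies a sixth above the bass: a sixth above E in C major is C.
The chord tones are E, G, C, giving C major.

C major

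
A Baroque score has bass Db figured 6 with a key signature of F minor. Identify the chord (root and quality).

The figures 6 indicate a triad in first inversion.
In first inversion the root lies a sixth above the bass: a sixth above Db in F minor is Bb.
The chord tones are Db, F, Bb, giving Bb minor.

Bb minor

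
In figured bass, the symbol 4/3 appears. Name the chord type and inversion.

seventh chord, second inversion

4/3 is shorthand for 6/4/3.
Intervals of 6/4/3 above the bass form a seventh chord; the bass is the fifth, so this is second inversion.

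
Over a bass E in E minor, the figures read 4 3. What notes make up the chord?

The written figures 4 3 are shorthand for 6/4/3: the 6 is implied.
A third above E in this key is G.
A fourth above E in this key is A.
A sixth above E in this key is C.
Together with the bass E, this spells A minor seventh in second inversion.

E, G, A, C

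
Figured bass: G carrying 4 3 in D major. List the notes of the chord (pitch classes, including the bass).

G, B, C#, E

The written figures 4 3 are shorthand for 6/4/3: the 6 is implied.
A third above G in this key is B.
A fourth above G in this key is C#.
A sixth above G in this key is E.
Together with the bass G, this spells C# half-diminished seventh in second inversion.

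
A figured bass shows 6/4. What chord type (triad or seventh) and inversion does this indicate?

triad, second inversion

Intervals of 6/4 above the bass form a triad; the bass is the fifth, so this is second inversion.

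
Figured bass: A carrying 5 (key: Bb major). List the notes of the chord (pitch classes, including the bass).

A, C, Eb

The written figures 5 are shorthand for 5/3: the 3 is implied.
A third above A in this key is C.
A fifth above A in this key is Eb.
Together with the bass A, this spells A diminished in root position.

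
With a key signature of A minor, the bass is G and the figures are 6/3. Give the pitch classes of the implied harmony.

A third above G in this key is B.
A sixth above G in this key is E.
Together with the bass G, this spells E minor in first inversion.

G, B, E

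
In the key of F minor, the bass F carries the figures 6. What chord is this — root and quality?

The figures 6 indicate a triad in first inversion.
In first inversion the root lies a sixth above the bass: a sixth above F in F minor is Db.
The chord tones are F, Ab, Db, giving Db major.

Db major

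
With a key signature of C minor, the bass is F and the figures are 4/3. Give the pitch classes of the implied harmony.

F, Ab, Bb, D

The written figures 4/3 are shorthand for 6/4/3: the 6 is implied.
A third above F in this key is Ab.
A fourth above F in this key is Bb.
A sixth above F in this key is D.
Together with the bass F, this spells Bb dominant seventh in second inversion.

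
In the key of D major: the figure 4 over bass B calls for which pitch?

E

Counting 3 letter steps above B lands on E; in D major, that letter is E.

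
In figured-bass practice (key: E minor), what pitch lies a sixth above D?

Counting 5 letter steps above D lands on B; in E minor, that letter is B.

B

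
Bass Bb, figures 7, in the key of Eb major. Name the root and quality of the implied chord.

Bb dominant seventh

The figures 7 indicate a seventh chord in root position.
In root position the bass is the root, so the root is Bb.
The chord tones are Bb, D, F, Ab, giving Bb dominant seventh.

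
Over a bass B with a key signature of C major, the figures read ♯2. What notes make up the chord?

B, C#, E, G

The written figures ♯2 are shorthand for 6/4/2: the 6/4 are implied.
A second above B in this key is C, raised to C# by the sharp.
A fourth above B in this key is E.
A sixth above B in this key is G.
Together with the bass B, this spells C# half-diminished seventh in third inversion.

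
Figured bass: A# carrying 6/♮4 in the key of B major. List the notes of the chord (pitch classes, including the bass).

A fourth above A# in this key is D#, made natural (D) by the ♮ figure.
A sixth above A# in this key is F#.
Together with the bass A#, this spells D augmented in second inversion.

A#, D, F#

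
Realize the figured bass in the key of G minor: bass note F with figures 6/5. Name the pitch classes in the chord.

The written figures 6/5 are shorthand for 6/5/3: the 3 is implied.
A third above F in this key is A.
A fifth above F in this key is C.
A sixth above F in this key is D.
Together with the bass F, this spells D minor seventh in first inversion.

F, A, C, D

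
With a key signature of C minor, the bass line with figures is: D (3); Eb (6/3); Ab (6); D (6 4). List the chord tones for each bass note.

D, F, Ab | Eb, G, C | Ab, C, F | D, G, Bb

D (5/3): D, F, Ab.
Eb (6/3): Eb, G, C.
Ab (6/3): Ab, C, F.
D (6/4): D, G, Bb.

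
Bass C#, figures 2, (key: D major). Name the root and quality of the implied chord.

The figures 2 indicate a seventh chord in third inversion.
In third inversion the root lies a second above the bass: a second above C# in D major is D.
The chord tones are C#, D, F#, A, giving D major seventh.

D major seventh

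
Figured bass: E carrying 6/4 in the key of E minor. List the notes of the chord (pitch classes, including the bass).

E, A, C

A fourth above E in this key is A.
A sixth above E in this key is C.
Together with the bass E, this spells A minor in second inversion.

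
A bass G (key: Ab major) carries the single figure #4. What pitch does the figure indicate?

Counting 3 letter steps above G lands on C; in Ab major, that letter is C.
The #4 figure raises it a semitone, giving C#.

C#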